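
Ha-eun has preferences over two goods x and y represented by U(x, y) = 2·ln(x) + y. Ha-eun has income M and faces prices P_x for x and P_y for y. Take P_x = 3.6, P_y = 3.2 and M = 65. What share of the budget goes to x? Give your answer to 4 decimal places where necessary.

MU_x = 2/x, MU_y = 1. Tangency: 2/x = P_x/P_y.
So x*(P_x,P_y) = 2·P_y/P_x, independent of income; and y* = (M − 2·P_y)/P_y.
At the given prices: x* = 2·3.2/3.6 = 1.7778, and y* = 18.3125.
Expenditure on x: 3.6·1.7778 = 6.4; share = 0.0985.

share on x = 0.0985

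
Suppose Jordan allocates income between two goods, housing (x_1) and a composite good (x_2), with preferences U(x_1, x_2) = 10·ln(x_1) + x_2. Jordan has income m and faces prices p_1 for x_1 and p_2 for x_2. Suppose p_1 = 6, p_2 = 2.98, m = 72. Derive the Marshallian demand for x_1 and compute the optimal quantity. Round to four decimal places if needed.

x_1* = 4.9667

MU_x_1 = 10/x_1, MU_x_2 = 1. Tangency: 10/x_1 = p_1/p_2.
So x_1*(p_1,p_2) = 10·p_2/p_1, independent of income; and x_2* = (m − 10·p_2)/p_2.
At the given prices: x_1* = 10·2.98/6 = 4.9667.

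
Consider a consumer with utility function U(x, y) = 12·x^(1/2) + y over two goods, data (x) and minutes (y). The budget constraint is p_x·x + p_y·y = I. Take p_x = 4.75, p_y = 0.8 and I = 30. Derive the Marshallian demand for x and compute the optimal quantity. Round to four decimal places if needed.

x* = 1.0212

Plugging in: x* = (6·0.8/4.75)² = 1.0212.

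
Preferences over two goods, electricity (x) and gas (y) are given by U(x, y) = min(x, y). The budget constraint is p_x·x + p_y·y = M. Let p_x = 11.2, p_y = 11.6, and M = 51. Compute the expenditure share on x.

Here 11.2 + 11.6 = 22.8, giving x* = 2.2368 and y* = 2.2368.
Expenditure on x: 11.2·2.2368 = 25.0526; share = 0.4912.

share on x = 0.4912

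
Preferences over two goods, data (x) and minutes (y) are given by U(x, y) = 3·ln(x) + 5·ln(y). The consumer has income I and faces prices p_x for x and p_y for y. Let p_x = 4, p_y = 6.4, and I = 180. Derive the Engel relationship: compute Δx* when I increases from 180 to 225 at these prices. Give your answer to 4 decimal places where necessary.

Δx* = 4.2188

The MRS is (3/5)·y/x. Set MRS = p_x/p_y.
Rearranging, p_y·y = (5/3)·p_x·x. Substituting into the budget gives p_x·x·(1 + (5/3)) = I.
Demand: x*(p_x,p_y,I) = 0.375·I/p_x and y* = 0.625·I/p_y.
At p_x=4, p_y=6.4, I=180: x* = 0.375·180/4 = 16.875.
At I' = 225: x* = 21.0938. Change: 21.0938 − 16.875 = 4.2188.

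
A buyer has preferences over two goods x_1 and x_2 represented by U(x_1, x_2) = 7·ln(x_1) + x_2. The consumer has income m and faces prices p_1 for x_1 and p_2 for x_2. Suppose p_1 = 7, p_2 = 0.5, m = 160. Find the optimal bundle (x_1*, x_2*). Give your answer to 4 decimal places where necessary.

Set MRS = p_1/p_2: (7/x_1)/1 = p_1/p_2.
So x_1*(p_1,p_2) = 7·p_2/p_1, independent of income; and x_2* = (m − 7·p_2)/p_2.
At the given prices: x_1* = 7·0.5/7 = 0.5, and x_2* = 313.

x_1* = 0.5, x_2* = 313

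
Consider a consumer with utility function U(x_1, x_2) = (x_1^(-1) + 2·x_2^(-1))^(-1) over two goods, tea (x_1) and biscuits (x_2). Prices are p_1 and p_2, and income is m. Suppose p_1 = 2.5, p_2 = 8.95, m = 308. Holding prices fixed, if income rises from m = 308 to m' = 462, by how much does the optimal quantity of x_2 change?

From the CES first-order condition, (1/2)·(x_2/x_1)^(2) = p_1/p_2.
Hence x_2/x_1 = (2·p_1/p_2)^(1/(2)), i.e. raised to the 0.5 power.
Substitute x_2 = (x_2/x_1)·x_1 into the budget: x_1* = m/(p_1 + p_2·(x_2/x_1)).
Numerically x_2/x_1 = 0.747435, so x_1* = 308/(2.5 + 8.95·0.747435) = 33.5164 and x_2* = 0.747435·33.5164 = 25.0513.
At m' = 462: x_2* = 37.5769. Change: 37.5769 − 25.0513 = 12.5256.

Δx_2* = 12.5256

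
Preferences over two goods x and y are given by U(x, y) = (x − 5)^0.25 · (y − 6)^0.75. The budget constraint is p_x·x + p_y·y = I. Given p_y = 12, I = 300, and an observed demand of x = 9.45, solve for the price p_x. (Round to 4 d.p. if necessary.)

p_x = 10

MRS = (1/3)·(y−6)/(x−5). Tangency with p_x/p_y gives y−6 = 3·(p_x/p_y)·(x−5).
After buying the subsistence bundle (5, 6), a share 0.25 of the remaining income goes to x: x* = 5 + 0.25·(I − 5p_x − 6p_y)/p_x.
Set x* = 9.45 in the demand function and solve for p_x: p_x = 10.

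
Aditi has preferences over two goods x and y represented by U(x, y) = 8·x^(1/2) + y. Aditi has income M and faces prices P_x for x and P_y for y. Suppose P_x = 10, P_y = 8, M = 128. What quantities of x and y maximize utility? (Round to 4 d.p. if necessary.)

x* = 10.24, y* = 3.2

Utility is quasi-linear in y; the FOC for x is 4/√x = P_x/P_y.
Solve: √x = 4·P_y/P_x, so x*(P_x,P_y) = (4·P_y/P_x)², and y* = (M − P_x·x*)/P_y.
Plugging in: x* = (4·8/10)² = 10.24, y* = 3.2.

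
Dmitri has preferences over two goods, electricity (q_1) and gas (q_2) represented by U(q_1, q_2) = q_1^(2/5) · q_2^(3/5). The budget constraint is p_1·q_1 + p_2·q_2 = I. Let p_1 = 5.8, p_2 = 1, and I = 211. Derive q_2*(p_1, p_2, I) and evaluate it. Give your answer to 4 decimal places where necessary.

q_2* = 126.6

Tangency: MRS = (2/3)·q_2/q_1 = p_1/p_2.
Rearranging, p_2·q_2 = (3/2)·p_1·q_1. Substituting into the budget gives p_1·q_1·(1 + (3/2)) = I.
Demand: q_1*(p_1,p_2,I) = 0.4·I/p_1 and q_2* = 0.6·I/p_2.
At p_1=5.8, p_2=1, I=211: q_2* = 0.6·211/1 = 126.6.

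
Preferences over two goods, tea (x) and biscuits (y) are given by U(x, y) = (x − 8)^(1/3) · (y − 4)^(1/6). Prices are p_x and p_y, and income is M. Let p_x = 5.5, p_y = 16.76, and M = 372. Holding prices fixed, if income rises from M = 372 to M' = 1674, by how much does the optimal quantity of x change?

Δx* = 157.8182

Let x' = x−8, y' = y−4. MRS = 2·y'/x' = p_x/p_y.
Substituting into the budget: x* = 8 + 2/3·(M − 8·p_x − 4·p_y)/p_x, and y* = 4 + 1/3·(…)/p_y.
Discretionary income = 372 − 8·5.5 − 4·16.76 = 260.96; x* = 8 + 2/3·260.96/5.5 = 39.6315.
At M' = 1674: x* = 197.4497. Change: 197.4497 − 39.6315 = 157.8182.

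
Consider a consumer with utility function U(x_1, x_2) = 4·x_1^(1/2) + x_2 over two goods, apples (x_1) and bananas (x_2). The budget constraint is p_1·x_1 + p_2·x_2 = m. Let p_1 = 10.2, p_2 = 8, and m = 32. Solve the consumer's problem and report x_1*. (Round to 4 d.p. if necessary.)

x_1* = 2.4606

MU_x_1 = 2/√x_1, MU_x_2 = 1. Tangency: 2/√x_1 = p_1/p_2.
Thus x_1* = (2·p_2/p_1)² — independent of m — with the rest of income spent on x_2.
Plugging in: x_1* = (2·8/10.2)² = 2.4606.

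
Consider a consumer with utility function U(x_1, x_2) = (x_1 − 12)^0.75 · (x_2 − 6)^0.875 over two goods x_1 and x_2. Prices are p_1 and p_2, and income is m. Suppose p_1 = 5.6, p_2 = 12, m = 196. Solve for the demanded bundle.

This is Cobb-Douglas in (x_1−12, x_2−6): tangency gives 0.75·p_2·(x_2−6) = 0.875·p_1·(x_1−12).
Substituting into the budget: x_1* = 12 + 6/13·(m − 12·p_1 − 6·p_2)/p_1, and x_2* = 6 + 7/13·(…)/p_2.
Discretionary income = 196 − 12·5.6 − 6·12 = 56.8; x_1* = 12 + 6/13·56.8/5.6 = 16.6813; x_2* = 6 + 7/13·56.8/12 = 8.5487.

x_1* = 16.6813, x_2* = 8.5487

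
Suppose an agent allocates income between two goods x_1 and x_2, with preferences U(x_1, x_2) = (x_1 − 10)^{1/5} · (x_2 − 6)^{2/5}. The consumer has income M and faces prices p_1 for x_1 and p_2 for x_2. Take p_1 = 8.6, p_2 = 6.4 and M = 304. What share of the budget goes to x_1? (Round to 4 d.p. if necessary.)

share on x_1 = 0.4798

Let x_1' = x_1−10, x_2' = x_2−6. MRS = (1/2)·x_2'/x_1' = p_1/p_2.
After buying the subsistence bundle (10, 6), a share 1/3 of the remaining income goes to x_1: x_1* = 10 + 1/3·(M − 10p_1 − 6p_2)/p_1.
Discretionary income = 304 − 10·8.6 − 6·6.4 = 179.6; x_1* = 10 + 1/3·179.6/8.6 = 16.9612; x_2* = 6 + 2/3·179.6/6.4 = 24.7083.
Expenditure on x_1: 8.6·16.9612 = 145.8667; share = 0.4798.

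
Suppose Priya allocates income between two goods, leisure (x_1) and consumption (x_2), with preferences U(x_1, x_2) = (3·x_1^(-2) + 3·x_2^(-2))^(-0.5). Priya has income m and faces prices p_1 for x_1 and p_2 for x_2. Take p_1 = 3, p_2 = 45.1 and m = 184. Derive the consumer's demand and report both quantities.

x_1* = 8.6492, x_2* = 3.5045

MU_x_1 ∝ 3·x_1^(-3), MU_x_2 ∝ 3·x_2^(-3), so MRS = (x_2/x_1)^(3) = p_1/p_2.
Solve for the ratio: x_2/x_1 = [p_1/p_2]^(1/3).
Substitute x_2 = (x_2/x_1)·x_1 into the budget: x_1* = m/(p_1 + p_2·(x_2/x_1)).
Numerically x_2/x_1 = 0.40518, so x_1* = 184/(3 + 45.1·0.40518) = 8.6492 and x_2* = 0.40518·8.6492 = 3.5045.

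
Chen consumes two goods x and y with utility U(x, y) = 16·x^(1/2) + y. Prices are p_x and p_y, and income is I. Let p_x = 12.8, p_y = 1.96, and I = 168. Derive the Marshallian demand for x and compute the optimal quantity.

MU_x = 8/√x, MU_y = 1. Tangency: 8/√x = p_x/p_y.
Solve: √x = 8·p_y/p_x, so x*(p_x,p_y) = (8·p_y/p_x)², and y* = (I − p_x·x*)/p_y.
Plugging in: x* = (8·1.96/12.8)² = 1.5006.

x* = 1.5006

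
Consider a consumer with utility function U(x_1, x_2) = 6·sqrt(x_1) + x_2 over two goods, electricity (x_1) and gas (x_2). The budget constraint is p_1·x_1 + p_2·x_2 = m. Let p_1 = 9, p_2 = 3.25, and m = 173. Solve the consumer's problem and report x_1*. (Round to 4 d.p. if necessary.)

Set MRS = p_1/p_2: 3·x_1^(−1/2) = p_1/p_2.
Thus x_1* = (3·p_2/p_1)² — independent of m — with the rest of income spent on x_2.
Plugging in: x_1* = (3·3.25/9)² = 1.1736.

x_1* = 1.1736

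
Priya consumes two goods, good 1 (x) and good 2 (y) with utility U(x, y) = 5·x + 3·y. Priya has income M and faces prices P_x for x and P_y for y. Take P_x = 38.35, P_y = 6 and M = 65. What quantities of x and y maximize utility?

Linear utility — the consumer picks whichever good has higher MU/price: 5/38.35 = 0.1304 vs 3/6 = 0.5.
y gives more utility per dollar, so spend all income on y: y* = M/P_y, x* = 0.
Numerically: x* = 0, y* = 10.8333.

x* = 0, y* = 10.8333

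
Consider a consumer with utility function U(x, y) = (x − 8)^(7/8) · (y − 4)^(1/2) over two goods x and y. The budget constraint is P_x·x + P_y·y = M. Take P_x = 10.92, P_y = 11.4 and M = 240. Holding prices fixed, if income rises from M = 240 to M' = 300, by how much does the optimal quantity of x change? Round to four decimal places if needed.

Let x' = x−8, y' = y−4. MRS = (7/4)·y'/x' = P_x/P_y.
After buying the subsistence bundle (8, 4), a share 7/11 of the remaining income goes to x: x* = 8 + 7/11·(M − 8P_x − 4P_y)/P_x.
Discretionary income = 240 − 8·10.92 − 4·11.4 = 107.04; x* = 8 + 7/11·107.04/10.92 = 14.2378.
At M' = 300: x* = 17.7343. Change: 17.7343 − 14.2378 = 3.4965.

Δx* = 3.4965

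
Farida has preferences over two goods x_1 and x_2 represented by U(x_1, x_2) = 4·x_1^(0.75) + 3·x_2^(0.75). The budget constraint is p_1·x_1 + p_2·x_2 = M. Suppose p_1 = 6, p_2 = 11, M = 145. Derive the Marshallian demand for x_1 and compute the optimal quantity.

x_1* = 22.9864

MRS = MU_x_1/MU_x_2 = (4/3)·(x_2/x_1)^(0.25). Set equal to p_1/p_2.
Solve for the ratio: x_2/x_1 = [(3/4)·p_1/p_2]^(4).
With the ratio pinned down, the budget gives x_1* = M/(p_1 + p_2·(x_2/x_1)) and x_2* = (x_2/x_1)·x_1*.
Numerically x_2/x_1 = 0.028008, so x_1* = 145/(6 + 11·0.028008) = 22.9864.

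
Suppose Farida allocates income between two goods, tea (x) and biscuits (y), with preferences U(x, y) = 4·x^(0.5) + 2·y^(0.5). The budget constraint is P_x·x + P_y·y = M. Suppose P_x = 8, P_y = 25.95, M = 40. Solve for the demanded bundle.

From the CES first-order condition, 2·(y/x)^(0.5) = P_x/P_y.
Hence y/x = ((1/2)·P_x/P_y)^(1/(0.5)), i.e. raised to the 2 power.
Substitute y = (y/x)·x into the budget: x* = M/(P_x + P_y·(y/x)).
Numerically y/x = 0.02376, so x* = 40/(8 + 25.95·0.02376) = 4.6422 and y* = 0.02376·4.6422 = 0.1103.

x* = 4.6422, y* = 0.1103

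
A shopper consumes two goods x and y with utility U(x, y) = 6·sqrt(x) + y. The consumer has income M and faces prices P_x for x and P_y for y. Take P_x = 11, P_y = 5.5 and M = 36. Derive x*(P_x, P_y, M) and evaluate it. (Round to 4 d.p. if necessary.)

x* = 2.25

Set MRS = P_x/P_y: 3·x^(−1/2) = P_x/P_y.
Thus x* = (3·P_y/P_x)² — independent of M — with the rest of income spent on y.
Plugging in: x* = (3·5.5/11)² = 2.25.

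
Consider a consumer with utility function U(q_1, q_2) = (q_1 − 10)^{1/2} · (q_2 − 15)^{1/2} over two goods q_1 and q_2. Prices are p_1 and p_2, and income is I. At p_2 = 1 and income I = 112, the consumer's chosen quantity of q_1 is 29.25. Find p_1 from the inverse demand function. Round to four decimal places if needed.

p_1 = 2

MRS = (q_2−15)/(q_1−10). Tangency with p_1/p_2 gives q_2−15 = (p_1/p_2)·(q_1−10).
After buying the subsistence bundle (10, 15), a share 0.5 of the remaining income goes to q_1: q_1* = 10 + 0.5·(I − 10p_1 − 15p_2)/p_1.
Set q_1* = 29.25 in the demand function and solve for p_1: p_1 = 2.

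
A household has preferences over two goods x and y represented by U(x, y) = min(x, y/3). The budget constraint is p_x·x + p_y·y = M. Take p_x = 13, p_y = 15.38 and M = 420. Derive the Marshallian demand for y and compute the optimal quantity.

With perfect complements, no substitution: consume in ratio x:y = 1:3.
Budget: p_x·x + p_y·3·x = M, so (p_x + 3·p_y)·x = M.
Demand: x*(p_x,p_y,M) = M/(p_x + 3·p_y), y* = 3·M/(p_x + 3·p_y).
Here 13 + 3·15.38 = 59.14, giving y* = 21.3054.

y* = 21.3054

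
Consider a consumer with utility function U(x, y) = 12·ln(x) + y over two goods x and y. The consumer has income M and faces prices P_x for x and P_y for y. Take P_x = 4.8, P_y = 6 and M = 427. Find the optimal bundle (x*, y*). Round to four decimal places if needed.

At the given prices: x* = 12·6/4.8 = 15, and y* = 59.1667.

x* = 15, y* = 59.1667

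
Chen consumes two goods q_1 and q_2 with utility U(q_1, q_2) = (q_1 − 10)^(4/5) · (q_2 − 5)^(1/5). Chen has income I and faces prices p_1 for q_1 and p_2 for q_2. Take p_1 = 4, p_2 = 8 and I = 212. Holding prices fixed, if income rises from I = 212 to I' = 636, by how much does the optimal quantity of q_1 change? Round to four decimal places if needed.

Δq_1* = 84.8

Substituting into the budget: q_1* = 10 + 0.8·(I − 10·p_1 − 5·p_2)/p_1, and q_2* = 5 + 0.2·(…)/p_2.
Discretionary income = 212 − 10·4 − 5·8 = 132; q_1* = 10 + 0.8·132/4 = 36.4.
At I' = 636: q_1* = 121.2. Change: 121.2 − 36.4 = 84.8.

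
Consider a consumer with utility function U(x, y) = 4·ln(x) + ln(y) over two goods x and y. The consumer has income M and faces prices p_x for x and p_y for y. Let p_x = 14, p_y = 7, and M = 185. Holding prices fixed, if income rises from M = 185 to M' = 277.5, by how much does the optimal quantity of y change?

Δy* = 2.6429

The MRS is 4·y/x. Set MRS = p_x/p_y.
Rearranging, p_y·y = (1/4)·p_x·x. Substituting into the budget gives p_x·x·(1 + (1/4)) = M.
Demand: x*(p_x,p_y,M) = 0.8·M/p_x and y* = 0.2·M/p_y.
At p_x=14, p_y=7, M=185: y* = 0.2·185/7 = 5.2857.
At M' = 277.5: y* = 7.9286. Change: 7.9286 − 5.2857 = 2.6429.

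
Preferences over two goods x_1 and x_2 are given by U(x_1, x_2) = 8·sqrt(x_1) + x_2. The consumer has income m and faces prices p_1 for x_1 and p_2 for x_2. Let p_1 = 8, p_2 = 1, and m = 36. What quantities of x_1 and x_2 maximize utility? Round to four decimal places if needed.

x_1* = 0.25, x_2* = 34

Solve: √x_1 = 4·p_2/p_1, so x_1*(p_1,p_2) = (4·p_2/p_1)², and x_2* = (m − p_1·x_1*)/p_2.
Plugging in: x_1* = (4·1/8)² = 0.25, x_2* = 34.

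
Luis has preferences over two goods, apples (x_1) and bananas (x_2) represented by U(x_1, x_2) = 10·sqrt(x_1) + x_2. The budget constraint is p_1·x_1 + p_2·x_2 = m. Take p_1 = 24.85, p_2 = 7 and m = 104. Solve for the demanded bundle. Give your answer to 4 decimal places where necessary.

Thus x_1* = (5·p_2/p_1)² — independent of m — with the rest of income spent on x_2.
Plugging in: x_1* = (5·7/24.85)² = 1.9837, x_2* = 7.8149.

x_1* = 1.9837, x_2* = 7.8149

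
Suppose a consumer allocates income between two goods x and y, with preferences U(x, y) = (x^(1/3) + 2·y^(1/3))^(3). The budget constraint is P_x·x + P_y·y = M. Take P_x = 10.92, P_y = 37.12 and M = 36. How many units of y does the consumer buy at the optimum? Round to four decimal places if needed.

MRS = MU_x/MU_y = (1/2)·(y/x)^(2/3). Set equal to P_x/P_y.
Hence y/x = (2·P_x/P_y)^(1/(2/3)), i.e. raised to the 1.5 power.
With the ratio pinned down, the budget gives x* = M/(P_x + P_y·(y/x)) and y* = (y/x)·x*.
Numerically y/x = 0.451302, so x* = 36/(10.92 + 37.12·0.451302) = 1.3009 and y* = 0.451302·1.3009 = 0.5871.

y* = 0.5871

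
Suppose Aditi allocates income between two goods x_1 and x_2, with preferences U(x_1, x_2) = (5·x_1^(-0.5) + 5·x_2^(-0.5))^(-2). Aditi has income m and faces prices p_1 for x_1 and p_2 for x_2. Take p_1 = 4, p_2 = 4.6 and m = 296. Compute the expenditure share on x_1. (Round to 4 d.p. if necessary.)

share on x_1 = 0.4884

From the CES first-order condition, (x_2/x_1)^(1.5) = p_1/p_2.
Solve for the ratio: x_2/x_1 = [p_1/p_2]^(2/3).
With the ratio pinned down, the budget gives x_1* = m/(p_1 + p_2·(x_2/x_1)) and x_2* = (x_2/x_1)·x_1*.
Numerically x_2/x_1 = 0.911034, so x_1* = 296/(4 + 4.6·0.911034) = 36.1383 and x_2* = 0.911034·36.1383 = 32.9232.
Expenditure on x_1: 4·36.1383 = 144.5532; share = 0.4884.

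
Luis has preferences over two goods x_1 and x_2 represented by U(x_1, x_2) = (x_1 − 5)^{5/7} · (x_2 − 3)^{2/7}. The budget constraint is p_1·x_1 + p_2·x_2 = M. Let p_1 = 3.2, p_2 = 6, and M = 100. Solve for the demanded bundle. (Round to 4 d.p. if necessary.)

After buying the subsistence bundle (5, 3), a share 5/7 of the remaining income goes to x_1: x_1* = 5 + 5/7·(M − 5p_1 − 3p_2)/p_1.
Discretionary income = 100 − 5·3.2 − 3·6 = 66; x_1* = 5 + 5/7·66/3.2 = 19.7321; x_2* = 3 + 2/7·66/6 = 6.1429.

x_1* = 19.7321, x_2* = 6.1429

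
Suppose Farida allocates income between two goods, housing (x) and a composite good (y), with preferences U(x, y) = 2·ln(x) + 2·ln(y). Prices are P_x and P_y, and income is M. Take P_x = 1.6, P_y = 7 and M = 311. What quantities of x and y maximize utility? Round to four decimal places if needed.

x* = 97.1875, y* = 22.2143

Demand: x*(P_x,P_y,M) = 0.5·M/P_x and y* = 0.5·M/P_y.
At P_x=1.6, P_y=7, M=311: x* = 0.5·311/1.6 = 97.1875, y* = 22.2143.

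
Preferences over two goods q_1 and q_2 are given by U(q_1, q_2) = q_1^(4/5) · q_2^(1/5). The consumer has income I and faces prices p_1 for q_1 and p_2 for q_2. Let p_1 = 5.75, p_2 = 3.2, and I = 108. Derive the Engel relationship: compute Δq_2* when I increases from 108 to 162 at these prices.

Δq_2* = 3.375

Tangency: MRS = 4·q_2/q_1 = p_1/p_2.
So 0.8·p_2·q_2 = 0.2·p_1·q_1; combined with the budget, a share 0.8 of income goes to q_1.
Demand: q_1*(p_1,p_2,I) = 0.8·I/p_1 and q_2* = 0.2·I/p_2.
At p_1=5.75, p_2=3.2, I=108: q_2* = 0.2·108/3.2 = 6.75.
At I' = 162: q_2* = 10.125. Change: 10.125 − 6.75 = 3.375.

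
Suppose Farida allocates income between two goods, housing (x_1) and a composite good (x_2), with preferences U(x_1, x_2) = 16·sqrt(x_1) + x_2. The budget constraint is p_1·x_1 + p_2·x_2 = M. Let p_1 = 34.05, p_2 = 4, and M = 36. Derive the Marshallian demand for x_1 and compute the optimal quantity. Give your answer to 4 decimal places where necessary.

Set MRS = p_1/p_2: 8·x_1^(−1/2) = p_1/p_2.
Solve: √x_1 = 8·p_2/p_1, so x_1*(p_1,p_2) = (8·p_2/p_1)², and x_2* = (M − p_1·x_1*)/p_2.
Plugging in: x_1* = (8·4/34.05)² = 0.8832.

x_1* = 0.8832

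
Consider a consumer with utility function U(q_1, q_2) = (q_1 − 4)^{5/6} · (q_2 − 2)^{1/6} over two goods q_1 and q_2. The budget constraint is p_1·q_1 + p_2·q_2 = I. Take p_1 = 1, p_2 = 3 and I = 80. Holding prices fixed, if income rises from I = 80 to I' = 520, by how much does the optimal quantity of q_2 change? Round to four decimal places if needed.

MRS = 5·(q_2−2)/(q_1−4). Tangency with p_1/p_2 gives q_2−2 = (1/5)·(p_1/p_2)·(q_1−4).
Substituting into the budget: q_1* = 4 + 5/6·(I − 4·p_1 − 2·p_2)/p_1, and q_2* = 2 + 1/6·(…)/p_2.
Discretionary income = 80 − 4·1 − 2·3 = 70; q_2* = 2 + 1/6·70/3 = 5.8889.
At I' = 520: q_2* = 30.3333. Change: 30.3333 − 5.8889 = 24.4444.

Δq_2* = 24.4444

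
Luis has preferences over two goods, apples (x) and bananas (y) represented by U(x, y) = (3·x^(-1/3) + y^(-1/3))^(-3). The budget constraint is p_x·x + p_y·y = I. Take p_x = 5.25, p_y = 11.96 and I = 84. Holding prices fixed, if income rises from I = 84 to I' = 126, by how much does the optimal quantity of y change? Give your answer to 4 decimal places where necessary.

Δy* = 1.2298

From the CES first-order condition, 3·(y/x)^(4/3) = p_x/p_y.
Hence y/x = ((1/3)·p_x/p_y)^(1/(4/3)), i.e. raised to the 0.75 power.
With the ratio pinned down, the budget gives x* = I/(p_x + p_y·(y/x)) and y* = (y/x)·x*.
Numerically y/x = 0.236581, so x* = 84/(5.25 + 11.96·0.236581) = 10.3967 and y* = 0.236581·10.3967 = 2.4597.
At I' = 126: y* = 3.6895. Change: 3.6895 − 2.4597 = 1.2298.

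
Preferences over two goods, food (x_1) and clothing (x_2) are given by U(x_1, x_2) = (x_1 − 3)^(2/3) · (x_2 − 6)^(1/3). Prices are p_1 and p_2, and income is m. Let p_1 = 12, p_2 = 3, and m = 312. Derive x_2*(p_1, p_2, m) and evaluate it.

MRS = 2·(x_2−6)/(x_1−3). Tangency with p_1/p_2 gives x_2−6 = (1/2)·(p_1/p_2)·(x_1−3).
After buying the subsistence bundle (3, 6), a share 2/3 of the remaining income goes to x_1: x_1* = 3 + 2/3·(m − 3p_1 − 6p_2)/p_1.
Discretionary income = 312 − 3·12 − 6·3 = 258; x_2* = 6 + 1/3·258/3 = 34.6667.

x_2* = 34.6667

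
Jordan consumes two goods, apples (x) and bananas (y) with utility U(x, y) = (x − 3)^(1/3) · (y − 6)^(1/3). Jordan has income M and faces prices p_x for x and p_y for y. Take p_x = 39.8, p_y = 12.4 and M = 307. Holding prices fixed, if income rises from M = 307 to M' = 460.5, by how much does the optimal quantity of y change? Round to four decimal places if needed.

Δy* = 6.1895

Let x' = x−3, y' = y−6. MRS = y'/x' = p_x/p_y.
Substituting into the budget: x* = 3 + 0.5·(M − 3·p_x − 6·p_y)/p_x, and y* = 6 + 0.5·(…)/p_y.
Discretionary income = 307 − 3·39.8 − 6·12.4 = 113.2; y* = 6 + 0.5·113.2/12.4 = 10.5645.
At M' = 460.5: y* = 16.754. Change: 16.754 − 10.5645 = 6.1895.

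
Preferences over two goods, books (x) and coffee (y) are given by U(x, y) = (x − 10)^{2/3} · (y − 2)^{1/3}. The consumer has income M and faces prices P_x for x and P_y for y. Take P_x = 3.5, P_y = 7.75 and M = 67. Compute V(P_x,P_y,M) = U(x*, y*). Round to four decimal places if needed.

Discretionary income = 67 − 10·3.5 − 2·7.75 = 16.5; x* = 10 + 2/3·16.5/3.5 = 13.1429; y* = 2 + 1/3·16.5/7.75 = 2.7097.
Utility at the optimum: U(13.1429, 2.7097) = 1.9138.

V = 1.9138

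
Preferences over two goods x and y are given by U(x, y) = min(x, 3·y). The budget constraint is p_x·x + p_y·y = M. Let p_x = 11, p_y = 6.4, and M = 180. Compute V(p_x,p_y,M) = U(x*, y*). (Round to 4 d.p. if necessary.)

V = 13.7056

Leontief preferences: the optimum is at the kink where x/3 = y/1, i.e. y = (1/3)·x.
Budget: p_x·x + p_y·(1/3)·x = M, so (3·p_x + p_y)·x = 3·M.
Demand: x*(p_x,p_y,M) = 3·M/(3·p_x + p_y), y* = M/(3·p_x + p_y).
Here 3·11 + 6.4 = 39.4, giving x* = 13.7056 and y* = 4.5685.
Utility at the optimum: U(13.7056, 4.5685) = 13.7056.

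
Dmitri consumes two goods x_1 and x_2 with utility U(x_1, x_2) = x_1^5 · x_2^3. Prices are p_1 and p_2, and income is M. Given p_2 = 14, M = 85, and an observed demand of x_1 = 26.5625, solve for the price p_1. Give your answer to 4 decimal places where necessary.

p_1 = 2

MU_x_1/MU_x_2 = (5·x_2)/(3·x_1); tangency sets this equal to p_1/p_2.
Rearranging, p_2·x_2 = (3/5)·p_1·x_1. Substituting into the budget gives p_1·x_1·(1 + (3/5)) = M.
Demand: x_1*(p_1,p_2,M) = 0.625·M/p_1 and x_2* = 0.375·M/p_2.
Set x_1* = 26.5625 in the demand function and solve for p_1: p_1 = 2.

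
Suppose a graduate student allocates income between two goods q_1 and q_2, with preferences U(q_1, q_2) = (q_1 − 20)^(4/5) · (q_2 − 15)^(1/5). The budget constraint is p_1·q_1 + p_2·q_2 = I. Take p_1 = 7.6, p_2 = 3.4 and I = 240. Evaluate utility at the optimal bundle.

V = 3.4668

This is Cobb-Douglas in (q_1−20, q_2−15): tangency gives 0.8·p_2·(q_2−15) = 0.2·p_1·(q_1−20).
Substituting into the budget: q_1* = 20 + 0.8·(I − 20·p_1 − 15·p_2)/p_1, and q_2* = 15 + 0.2·(…)/p_2.
Discretionary income = 240 − 20·7.6 − 15·3.4 = 37; q_1* = 20 + 0.8·37/7.6 = 23.8947; q_2* = 15 + 0.2·37/3.4 = 17.1765.
Utility at the optimum: U(23.8947, 17.1765) = 3.4668.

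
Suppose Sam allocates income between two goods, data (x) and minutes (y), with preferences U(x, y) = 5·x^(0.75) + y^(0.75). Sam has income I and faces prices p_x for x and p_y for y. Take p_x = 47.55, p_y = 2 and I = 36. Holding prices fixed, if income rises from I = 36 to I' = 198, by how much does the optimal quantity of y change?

Δy* = 77.4003

MU_x ∝ 5·x^(-0.25), MU_y ∝ y^(-0.25), so MRS = 5·(y/x)^(0.25) = p_x/p_y.
Hence y/x = ((1/5)·p_x/p_y)^(1/(0.25)), i.e. raised to the 4 power.
With the ratio pinned down, the budget gives x* = I/(p_x + p_y·(y/x)) and y* = (y/x)·x*.
Numerically y/x = 511.213231, so x* = 36/(47.55 + 2·511.213231) = 0.0336 and y* = 511.213231·0.0336 = 17.2001.
At I' = 198: y* = 94.6004. Change: 94.6004 − 17.2001 = 77.4003.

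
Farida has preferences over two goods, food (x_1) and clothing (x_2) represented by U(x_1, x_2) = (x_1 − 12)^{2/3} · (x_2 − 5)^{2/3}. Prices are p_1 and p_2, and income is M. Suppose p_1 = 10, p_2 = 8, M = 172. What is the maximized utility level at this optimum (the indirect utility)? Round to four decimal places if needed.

V = 0.5872

This is Cobb-Douglas in (x_1−12, x_2−5): tangency gives 2/3·p_2·(x_2−5) = 2/3·p_1·(x_1−12).
Substituting into the budget: x_1* = 12 + 0.5·(M − 12·p_1 − 5·p_2)/p_1, and x_2* = 5 + 0.5·(…)/p_2.
Discretionary income = 172 − 12·10 − 5·8 = 12; x_1* = 12 + 0.5·12/10 = 12.6; x_2* = 5 + 0.5·12/8 = 5.75.
Utility at the optimum: U(12.6, 5.75) = 0.5872.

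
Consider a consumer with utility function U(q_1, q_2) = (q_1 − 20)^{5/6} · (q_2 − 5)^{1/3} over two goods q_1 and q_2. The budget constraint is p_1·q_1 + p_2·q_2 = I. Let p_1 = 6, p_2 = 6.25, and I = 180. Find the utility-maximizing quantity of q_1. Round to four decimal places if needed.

q_1* = 23.4226

After buying the subsistence bundle (20, 5), a share 5/7 of the remaining income goes to q_1: q_1* = 20 + 5/7·(I − 20p_1 − 5p_2)/p_1.
Discretionary income = 180 − 20·6 − 5·6.25 = 28.75; q_1* = 20 + 5/7·28.75/6 = 23.4226.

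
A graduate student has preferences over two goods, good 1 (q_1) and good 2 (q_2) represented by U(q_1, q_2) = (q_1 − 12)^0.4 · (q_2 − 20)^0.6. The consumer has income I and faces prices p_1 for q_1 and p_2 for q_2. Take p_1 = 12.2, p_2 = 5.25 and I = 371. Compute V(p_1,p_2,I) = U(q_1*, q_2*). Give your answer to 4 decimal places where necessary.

V = 8.2948

This is Cobb-Douglas in (q_1−12, q_2−20): tangency gives 0.4·p_2·(q_2−20) = 0.6·p_1·(q_1−12).
After buying the subsistence bundle (12, 20), a share 0.4 of the remaining income goes to q_1: q_1* = 12 + 0.4·(I − 12p_1 − 20p_2)/p_1.
Discretionary income = 371 − 12·12.2 − 20·5.25 = 119.6; q_1* = 12 + 0.4·119.6/12.2 = 15.9213; q_2* = 20 + 0.6·119.6/5.25 = 33.6686.
Utility at the optimum: U(15.9213, 33.6686) = 8.2948.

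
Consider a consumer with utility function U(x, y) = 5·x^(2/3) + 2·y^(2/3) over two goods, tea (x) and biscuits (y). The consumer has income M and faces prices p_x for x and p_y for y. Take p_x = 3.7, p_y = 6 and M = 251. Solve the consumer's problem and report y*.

y* = 0.9939

With the ratio pinned down, the budget gives x* = M/(p_x + p_y·(y/x)) and y* = (y/x)·x*.
Numerically y/x = 0.015008, so x* = 251/(3.7 + 6·0.015008) = 66.226 and y* = 0.015008·66.226 = 0.9939.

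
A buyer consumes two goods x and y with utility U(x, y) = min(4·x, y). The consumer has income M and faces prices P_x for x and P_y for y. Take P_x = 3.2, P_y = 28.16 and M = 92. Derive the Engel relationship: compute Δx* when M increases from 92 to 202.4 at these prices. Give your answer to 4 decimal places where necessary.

With perfect complements, no substitution: consume in ratio x:y = 1:4.
Budget: P_x·x + P_y·4·x = M, so (P_x + 4·P_y)·x = M.
Demand: x*(P_x,P_y,M) = M/(P_x + 4·P_y), y* = 4·M/(P_x + 4·P_y).
Here 3.2 + 4·28.16 = 115.84, giving x* = 0.7942.
At M' = 202.4: x* = 1.7472. Change: 1.7472 − 0.7942 = 0.953.

Δx* = 0.953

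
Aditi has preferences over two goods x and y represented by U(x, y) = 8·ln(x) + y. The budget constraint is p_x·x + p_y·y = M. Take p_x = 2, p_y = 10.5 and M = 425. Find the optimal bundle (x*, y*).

x* = 42, y* = 32.4762

Set MRS = p_x/p_y: (8/x)/1 = p_x/p_y.
So x*(p_x,p_y) = 8·p_y/p_x, independent of income; and y* = (M − 8·p_y)/p_y.
At the given prices: x* = 8·10.5/2 = 42, and y* = 32.4762.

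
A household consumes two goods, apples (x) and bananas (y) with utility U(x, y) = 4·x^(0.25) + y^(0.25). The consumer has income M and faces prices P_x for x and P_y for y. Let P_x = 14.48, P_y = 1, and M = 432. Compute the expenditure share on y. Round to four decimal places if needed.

share on y = 0.2774

MRS = MU_x/MU_y = 4·(y/x)^(0.75). Set equal to P_x/P_y.
Hence y/x = ((1/4)·P_x/P_y)^(1/(0.75)), i.e. raised to the 4/3 power.
With the ratio pinned down, the budget gives x* = M/(P_x + P_y·(y/x)) and y* = (y/x)·x*.
Numerically y/x = 5.558336, so x* = 432/(14.48 + 1·5.558336) = 21.5587 and y* = 5.558336·21.5587 = 119.8304.
Expenditure on y: 1·119.8304 = 119.8304; share = 0.2774.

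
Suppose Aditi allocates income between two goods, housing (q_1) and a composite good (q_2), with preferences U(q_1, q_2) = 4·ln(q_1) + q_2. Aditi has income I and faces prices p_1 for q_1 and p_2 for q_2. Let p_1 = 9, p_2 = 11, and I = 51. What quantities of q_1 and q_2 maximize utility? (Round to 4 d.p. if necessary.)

Set MRS = p_1/p_2: (4/q_1)/1 = p_1/p_2.
So q_1*(p_1,p_2) = 4·p_2/p_1, independent of income; and q_2* = (I − 4·p_2)/p_2.
At the given prices: q_1* = 4·11/9 = 4.8889, and q_2* = 0.6364.

q_1* = 4.8889, q_2* = 0.6364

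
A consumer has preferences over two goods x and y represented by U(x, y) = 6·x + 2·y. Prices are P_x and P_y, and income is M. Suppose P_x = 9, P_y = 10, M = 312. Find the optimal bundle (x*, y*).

x* = 34.6667, y* = 0

Linear utility — the consumer picks whichever good has higher MU/price: 6/9 = 0.6667 vs 2/10 = 0.2.
x gives more utility per dollar, so spend all income on x: x* = M/P_x, y* = 0.
Numerically: x* = 34.6667, y* = 0.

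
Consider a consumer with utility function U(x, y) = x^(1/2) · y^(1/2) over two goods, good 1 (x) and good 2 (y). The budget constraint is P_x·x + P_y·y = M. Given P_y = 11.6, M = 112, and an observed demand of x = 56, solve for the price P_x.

MU_x/MU_y = (0.5·y)/(0.5·x); tangency sets this equal to P_x/P_y.
So 0.5·P_y·y = 0.5·P_x·x; combined with the budget, a share 0.5 of income goes to x.
Demand: x*(P_x,P_y,M) = 0.5·M/P_x and y* = 0.5·M/P_y.
Set x* = 56 in the demand function and solve for P_x: P_x = 1.

P_x = 1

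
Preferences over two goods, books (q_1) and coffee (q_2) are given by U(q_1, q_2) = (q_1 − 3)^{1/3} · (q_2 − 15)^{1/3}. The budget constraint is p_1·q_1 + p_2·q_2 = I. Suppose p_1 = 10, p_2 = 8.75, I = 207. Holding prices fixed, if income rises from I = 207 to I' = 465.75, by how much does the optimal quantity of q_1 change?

After buying the subsistence bundle (3, 15), a share 0.5 of the remaining income goes to q_1: q_1* = 3 + 0.5·(I − 3p_1 − 15p_2)/p_1.
Discretionary income = 207 − 3·10 − 15·8.75 = 45.75; q_1* = 3 + 0.5·45.75/10 = 5.2875.
At I' = 465.75: q_1* = 18.225. Change: 18.225 − 5.2875 = 12.9375.

Δq_1* = 12.9375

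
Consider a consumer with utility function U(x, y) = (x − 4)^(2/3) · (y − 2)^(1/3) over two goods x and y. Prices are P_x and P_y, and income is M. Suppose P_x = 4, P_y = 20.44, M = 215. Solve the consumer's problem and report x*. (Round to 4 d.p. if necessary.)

x* = 30.3533

Let x' = x−4, y' = y−2. MRS = 2·y'/x' = P_x/P_y.
Substituting into the budget: x* = 4 + 2/3·(M − 4·P_x − 2·P_y)/P_x, and y* = 2 + 1/3·(…)/P_y.
Discretionary income = 215 − 4·4 − 2·20.44 = 158.12; x* = 4 + 2/3·158.12/4 = 30.3533.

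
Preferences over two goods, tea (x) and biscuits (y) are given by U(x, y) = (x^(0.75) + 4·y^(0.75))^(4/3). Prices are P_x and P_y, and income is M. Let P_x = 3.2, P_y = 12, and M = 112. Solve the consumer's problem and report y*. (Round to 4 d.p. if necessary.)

y* = 7.7391

MRS = MU_x/MU_y = (1/4)·(y/x)^(0.25). Set equal to P_x/P_y.
Solve for the ratio: y/x = [4·P_x/P_y]^(4).
Substitute y = (y/x)·x into the budget: x* = M/(P_x + P_y·(y/x)).
Numerically y/x = 1.294538, so x* = 112/(3.2 + 12·1.294538) = 5.9783 and y* = 1.294538·5.9783 = 7.7391.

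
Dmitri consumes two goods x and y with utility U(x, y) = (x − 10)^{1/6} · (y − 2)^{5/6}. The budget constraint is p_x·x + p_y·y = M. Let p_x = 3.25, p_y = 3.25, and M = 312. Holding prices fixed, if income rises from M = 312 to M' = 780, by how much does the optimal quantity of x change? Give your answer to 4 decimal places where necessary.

This is Cobb-Douglas in (x−10, y−2): tangency gives 1/6·p_y·(y−2) = 5/6·p_x·(x−10).
Substituting into the budget: x* = 10 + 1/6·(M − 10·p_x − 2·p_y)/p_x, and y* = 2 + 5/6·(…)/p_y.
Discretionary income = 312 − 10·3.25 − 2·3.25 = 273; x* = 10 + 1/6·273/3.25 = 24.
At M' = 780: x* = 48. Change: 48 − 24 = 24.

Δx* = 24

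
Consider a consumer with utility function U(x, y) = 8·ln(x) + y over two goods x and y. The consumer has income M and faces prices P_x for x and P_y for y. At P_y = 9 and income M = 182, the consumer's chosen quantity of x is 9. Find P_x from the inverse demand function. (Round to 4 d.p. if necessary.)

Set MRS = P_x/P_y: (8/x)/1 = P_x/P_y.
So x*(P_x,P_y) = 8·P_y/P_x, independent of income; and y* = (M − 8·P_y)/P_y.
Set x* = 9 in the demand function and solve for P_x: P_x = 8.

P_x = 8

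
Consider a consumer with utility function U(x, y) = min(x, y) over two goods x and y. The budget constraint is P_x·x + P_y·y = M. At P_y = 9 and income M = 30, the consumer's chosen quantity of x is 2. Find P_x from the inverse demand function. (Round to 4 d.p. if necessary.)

With perfect complements, no substitution: consume in ratio x:y = 1:1.
Budget: P_x·x + P_y·x = M, so (P_x + P_y)·x = M.
Demand: x*(P_x,P_y,M) = M/(P_x + P_y), y* = M/(P_x + P_y).
Set x* = 2 in the demand function and solve for P_x: P_x = 6.

P_x = 6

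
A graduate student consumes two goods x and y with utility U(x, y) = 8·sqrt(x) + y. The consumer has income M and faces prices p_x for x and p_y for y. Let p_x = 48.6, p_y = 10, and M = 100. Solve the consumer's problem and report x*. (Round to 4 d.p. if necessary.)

Plugging in: x* = (4·10/48.6)² = 0.6774.

x* = 0.6774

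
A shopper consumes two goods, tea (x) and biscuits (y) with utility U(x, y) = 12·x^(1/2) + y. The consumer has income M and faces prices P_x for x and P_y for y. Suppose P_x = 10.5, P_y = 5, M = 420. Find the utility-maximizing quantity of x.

x* = 8.1633

Set MRS = P_x/P_y: 6·x^(−1/2) = P_x/P_y.
Thus x* = (6·P_y/P_x)² — independent of M — with the rest of income spent on y.
Plugging in: x* = (6·5/10.5)² = 8.1633.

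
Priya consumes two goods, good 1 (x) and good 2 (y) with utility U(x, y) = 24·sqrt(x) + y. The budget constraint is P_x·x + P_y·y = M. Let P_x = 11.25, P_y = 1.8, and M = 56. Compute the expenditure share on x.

Set MRS = P_x/P_y: 12·x^(−1/2) = P_x/P_y.
Solve: √x = 12·P_y/P_x, so x*(P_x,P_y) = (12·P_y/P_x)², and y* = (M − P_x·x*)/P_y.
Plugging in: x* = (12·1.8/11.25)² = 3.6864, y* = 8.0711.
Expenditure on x: 11.25·3.6864 = 41.472; share = 0.7406.

share on x = 0.7406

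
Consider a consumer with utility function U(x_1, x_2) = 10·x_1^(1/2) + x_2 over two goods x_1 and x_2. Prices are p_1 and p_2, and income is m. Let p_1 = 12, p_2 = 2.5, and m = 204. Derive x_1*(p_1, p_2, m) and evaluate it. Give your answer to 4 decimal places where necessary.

MU_x_1 = 5/√x_1, MU_x_2 = 1. Tangency: 5/√x_1 = p_1/p_2.
Solve: √x_1 = 5·p_2/p_1, so x_1*(p_1,p_2) = (5·p_2/p_1)², and x_2* = (m − p_1·x_1*)/p_2.
Plugging in: x_1* = (5·2.5/12)² = 1.0851.

x_1* = 1.0851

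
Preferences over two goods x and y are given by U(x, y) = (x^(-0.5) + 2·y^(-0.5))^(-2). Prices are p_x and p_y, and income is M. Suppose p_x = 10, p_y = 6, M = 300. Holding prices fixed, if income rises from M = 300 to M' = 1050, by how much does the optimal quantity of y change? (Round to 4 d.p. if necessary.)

From the CES first-order condition, (1/2)·(y/x)^(1.5) = p_x/p_y.
Solve for the ratio: y/x = [2·p_x/p_y]^(2/3).
With the ratio pinned down, the budget gives x* = M/(p_x + p_y·(y/x)) and y* = (y/x)·x*.
Numerically y/x = 2.231443, so x* = 300/(10 + 6·2.231443) = 12.8267 and y* = 2.231443·12.8267 = 28.6221.
At M' = 1050: y* = 100.1774. Change: 100.1774 − 28.6221 = 71.5553.

Δy* = 71.5553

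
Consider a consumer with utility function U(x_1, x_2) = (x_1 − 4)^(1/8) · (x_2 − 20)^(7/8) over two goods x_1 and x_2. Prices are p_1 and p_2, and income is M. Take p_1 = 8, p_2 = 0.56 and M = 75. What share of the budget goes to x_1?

share on x_1 = 0.4797

MRS = (1/7)·(x_2−20)/(x_1−4). Tangency with p_1/p_2 gives x_2−20 = 7·(p_1/p_2)·(x_1−4).
Substituting into the budget: x_1* = 4 + 0.125·(M − 4·p_1 − 20·p_2)/p_1, and x_2* = 20 + 0.875·(…)/p_2.
Discretionary income = 75 − 4·8 − 20·0.56 = 31.8; x_1* = 4 + 0.125·31.8/8 = 4.4969; x_2* = 20 + 0.875·31.8/0.56 = 69.6875.
Expenditure on x_1: 8·4.4969 = 35.975; share = 0.4797.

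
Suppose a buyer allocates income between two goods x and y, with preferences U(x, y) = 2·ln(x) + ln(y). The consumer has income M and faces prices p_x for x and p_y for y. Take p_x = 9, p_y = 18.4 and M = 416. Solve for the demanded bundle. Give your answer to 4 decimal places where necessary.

MU_x/MU_y = (2·y)/(x); tangency sets this equal to p_x/p_y.
Rearranging, p_y·y = (1/2)·p_x·x. Substituting into the budget gives p_x·x·(1 + (1/2)) = M.
Demand: x*(p_x,p_y,M) = 2/3·M/p_x and y* = 1/3·M/p_y.
At p_x=9, p_y=18.4, M=416: x* = 2/3·416/9 = 30.8148, y* = 7.5362.

x* = 30.8148, y* = 7.5362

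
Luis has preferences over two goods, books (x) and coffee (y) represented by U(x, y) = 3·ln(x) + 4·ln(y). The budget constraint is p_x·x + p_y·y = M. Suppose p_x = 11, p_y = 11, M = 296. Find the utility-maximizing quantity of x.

x* = 11.5325

MU_x/MU_y = (3·y)/(4·x); tangency sets this equal to p_x/p_y.
Rearranging, p_y·y = (4/3)·p_x·x. Substituting into the budget gives p_x·x·(1 + (4/3)) = M.
Demand: x*(p_x,p_y,M) = 3/7·M/p_x and y* = 4/7·M/p_y.
At p_x=11, p_y=11, M=296: x* = 3/7·296/11 = 11.5325.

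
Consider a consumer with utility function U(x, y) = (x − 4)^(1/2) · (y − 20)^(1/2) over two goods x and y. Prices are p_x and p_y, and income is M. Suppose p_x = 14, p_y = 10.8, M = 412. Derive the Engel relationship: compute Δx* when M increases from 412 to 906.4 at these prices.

Δx* = 17.6571

MRS = (y−20)/(x−4). Tangency with p_x/p_y gives y−20 = (p_x/p_y)·(x−4).
Substituting into the budget: x* = 4 + 0.5·(M − 4·p_x − 20·p_y)/p_x, and y* = 20 + 0.5·(…)/p_y.
Discretionary income = 412 − 4·14 − 20·10.8 = 140; x* = 4 + 0.5·140/14 = 9.
At M' = 906.4: x* = 26.6571. Change: 26.6571 − 9 = 17.6571.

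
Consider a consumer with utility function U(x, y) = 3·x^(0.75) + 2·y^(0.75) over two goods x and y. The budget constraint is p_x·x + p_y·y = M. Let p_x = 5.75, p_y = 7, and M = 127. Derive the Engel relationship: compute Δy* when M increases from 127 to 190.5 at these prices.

Δy* = 0.8952

MRS = MU_x/MU_y = (3/2)·(y/x)^(0.25). Set equal to p_x/p_y.
Hence y/x = ((2/3)·p_x/p_y)^(1/(0.25)), i.e. raised to the 4 power.
With the ratio pinned down, the budget gives x* = M/(p_x + p_y·(y/x)) and y* = (y/x)·x*.
Numerically y/x = 0.089932, so x* = 127/(5.75 + 7·0.089932) = 19.9074 and y* = 0.089932·19.9074 = 1.7903.
At M' = 190.5: y* = 2.6855. Change: 2.6855 − 1.7903 = 0.8952.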